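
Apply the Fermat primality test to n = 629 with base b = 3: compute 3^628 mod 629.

625

3^1 ≡ 3 (mod 629)
3^2 ≡ 3^2 = 9 ≡ 9 (mod 629)
3^4 ≡ 9^2 = 81 ≡ 81 (mod 629)
3^8 ≡ 81^2 = 6561 ≡ 271 (mod 629)
3^16 ≡ 271^2 = 73441 ≡ 477 (mod 629)
3^32 ≡ 477^2 = 227529 ≡ 460 (mod 629)
3^64 ≡ 460^2 = 211600 ≡ 256 (mod 629)
3^128 ≡ 256^2 = 65536 ≡ 120 (mod 629)
3^256 ≡ 120^2 = 14400 ≡ 562 (mod 629)
3^512 ≡ 562^2 = 315844 ≡ 86 (mod 629)
628 = 512 + 64 + 32 + 16 + 4 in binary powers of 2.
So 3^628 ≡ 86 · 256 · 460 · 477 · 81 ≡ 625 (mod 629).
Since 625 ≠ 1, base 3 is a Fermat witness: 629 is composite.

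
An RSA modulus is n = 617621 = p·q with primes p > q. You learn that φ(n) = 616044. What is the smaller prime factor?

719

φ(n) = (p−1)(q−1) = n − (p+q) + 1, so p + q = 617621 − 616044 + 1 = 1578.
p and q are the roots of t² − 1578t + 617621 = 0.
Discriminant: 1578² − 4·617621 = 2490084 − 2470484 = 19600; √19600 = 140.
q = (1578 − 140)/2 = 719, p = (1578 + 140)/2 = 859.
Check: 719 · 859 = 617621.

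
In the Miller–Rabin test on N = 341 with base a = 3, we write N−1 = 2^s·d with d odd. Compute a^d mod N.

341 − 1 = 340 = 2^2 · 85, so d = 85.
3^1 ≡ 3 (mod 341)
3^2 ≡ 3^2 = 9 ≡ 9 (mod 341)
3^4 ≡ 9^2 = 81 ≡ 81 (mod 341)
3^8 ≡ 81^2 = 6561 ≡ 82 (mod 341)
3^16 ≡ 82^2 = 6724 ≡ 245 (mod 341)
3^32 ≡ 245^2 = 60025 ≡ 9 (mod 341)
3^64 ≡ 9^2 = 81 ≡ 81 (mod 341)
85 = 64 + 16 + 4 + 1 in binary powers of 2.
So 3^85 ≡ 81 · 245 · 81 · 3 ≡ 254 (mod 341).
Squaring chain: 254 → 67; never reaches −1, so base 3 is a Miller–Rabin witness that 341 is composite.

254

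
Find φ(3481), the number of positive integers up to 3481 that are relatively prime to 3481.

Factor: 3481 = 59^2.
φ(3481) = 59^1·(59−1) = 3422.

3422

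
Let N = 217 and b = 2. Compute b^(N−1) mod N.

64

2^1 ≡ 2 (mod 217)
2^2 ≡ 2^2 = 4 ≡ 4 (mod 217)
2^4 ≡ 4^2 = 16 ≡ 16 (mod 217)
2^8 ≡ 16^2 = 256 ≡ 39 (mod 217)
2^16 ≡ 39^2 = 1521 ≡ 2 (mod 217)
2^32 ≡ 2^2 = 4 ≡ 4 (mod 217)
2^64 ≡ 4^2 = 16 ≡ 16 (mod 217)
2^128 ≡ 16^2 = 256 ≡ 39 (mod 217)
216 = 128 + 64 + 16 + 8 in binary powers of 2.
So 2^216 ≡ 39 · 16 · 2 · 39 ≡ 64 (mod 217).
Since 64 ≠ 1, base 2 is a Fermat witness: 217 is composite.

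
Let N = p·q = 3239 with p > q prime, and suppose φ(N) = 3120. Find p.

φ(n) = (p−1)(q−1) = n − (p+q) + 1, so p + q = 3239 − 3120 + 1 = 120.
p and q are the roots of t² − 120t + 3239 = 0.
Discriminant: 120² − 4·3239 = 14400 − 12956 = 1444; √1444 = 38.
q = (120 − 38)/2 = 41, p = (120 + 38)/2 = 79.
Check: 41 · 79 = 3239.

79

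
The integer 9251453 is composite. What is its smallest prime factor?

79

9251453 is odd.
Digit sum 29, not divisible by 3.
Ends in 3: not divisible by 5.
7: 9251453 = 7·1321636 + 1
11: 9251453 = 11·841041 + 2
13: 9251453 = 13·711650 + 3
17: 9251453 = 17·544203 + 2
19: 9251453 = 19·486918 + 11
23: 9251453 = 23·402237 + 2
29: 9251453 = 29·319015 + 18
31: 9251453 = 31·298433 + 30
37: 9251453 = 37·250039 + 10
41: 9251453 = 41·225645 + 8
43: 9251453 = 43·215150 + 3
47: 9251453 = 47·196839 + 20
53: 9251453 = 53·174555 + 38
59: 9251453 = 59·156804 + 17
61: 9251453 = 61·151663 + 10
67: 9251453 = 67·138081 + 26
71: 9251453 = 71·130302 + 11
73: 9251453 = 73·126732 + 17
79: 9251453 = 79·117107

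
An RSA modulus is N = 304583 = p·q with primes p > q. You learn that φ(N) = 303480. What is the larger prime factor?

563

φ(n) = (p−1)(q−1) = n − (p+q) + 1, so p + q = 304583 − 303480 + 1 = 1104.
p and q are the roots of t² − 1104t + 304583 = 0.
Discriminant: 1104² − 4·304583 = 1218816 − 1218332 = 484; √484 = 22.
q = (1104 − 22)/2 = 541, p = (1104 + 22)/2 = 563.
Check: 541 · 563 = 304583.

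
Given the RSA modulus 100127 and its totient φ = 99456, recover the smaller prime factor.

223

φ(n) = (p−1)(q−1) = n − (p+q) + 1, so p + q = 100127 − 99456 + 1 = 672.
p and q are the roots of t² − 672t + 100127 = 0.
Discriminant: 672² − 4·100127 = 451584 − 400508 = 51076; √51076 = 226.
q = (672 − 226)/2 = 223, p = (672 + 226)/2 = 449.
Check: 223 · 449 = 100127.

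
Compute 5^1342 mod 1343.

1137

5^1 ≡ 5 (mod 1343)
5^2 ≡ 5^2 = 25 ≡ 25 (mod 1343)
5^4 ≡ 25^2 = 625 ≡ 625 (mod 1343)
5^8 ≡ 625^2 = 390625 ≡ 1155 (mod 1343)
5^16 ≡ 1155^2 = 1334025 ≡ 426 (mod 1343)
5^32 ≡ 426^2 = 181476 ≡ 171 (mod 1343)
5^64 ≡ 171^2 = 29241 ≡ 1038 (mod 1343)
5^128 ≡ 1038^2 = 1077444 ≡ 358 (mod 1343)
5^256 ≡ 358^2 = 128164 ≡ 579 (mod 1343)
5^512 ≡ 579^2 = 335241 ≡ 834 (mod 1343)
5^1024 ≡ 834^2 = 695556 ≡ 1225 (mod 1343)
1342 = 1024 + 256 + 32 + 16 + 8 + 4 + 2 in binary powers of 2.
So 5^1342 ≡ 1225 · 579 · 171 · 426 · 1155 · 625 · 25 ≡ 1137 (mod 1343).
Since 1137 ≠ 1, base 5 is a Fermat witness: 1343 is composite.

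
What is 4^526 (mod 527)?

4^1 ≡ 4 (mod 527)
4^2 ≡ 4^2 = 16 ≡ 16 (mod 527)
4^4 ≡ 16^2 = 256 ≡ 256 (mod 527)
4^8 ≡ 256^2 = 65536 ≡ 188 (mod 527)
4^16 ≡ 188^2 = 35344 ≡ 35 (mod 527)
4^32 ≡ 35^2 = 1225 ≡ 171 (mod 527)
4^64 ≡ 171^2 = 29241 ≡ 256 (mod 527)
4^128 ≡ 256^2 = 65536 ≡ 188 (mod 527)
4^256 ≡ 188^2 = 35344 ≡ 35 (mod 527)
4^512 ≡ 35^2 = 1225 ≡ 171 (mod 527)
526 = 512 + 8 + 4 + 2 in binary powers of 2.
So 4^526 ≡ 171 · 188 · 256 · 16 ≡ 407 (mod 527).
Since 407 ≠ 1, base 4 is a Fermat witness: 527 is composite.

407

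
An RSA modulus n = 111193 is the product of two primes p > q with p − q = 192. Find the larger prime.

Since p = q + 192, we have 111193 = q(q + 192), so q² + 192q − 111193 = 0.
Discriminant: 192² + 4·111193 = 36864 + 444772 = 481636; √481636 = 694.
q = (−192 + 694)/2 = 251, and p = q + 192 = 443.
Check: 251 · 443 = 111193.

443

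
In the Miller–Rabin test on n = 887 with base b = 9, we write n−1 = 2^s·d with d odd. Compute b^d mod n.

887 − 1 = 886 = 2^1 · 443, so d = 443.
9^1 ≡ 9 (mod 887)
9^2 ≡ 9^2 = 81 ≡ 81 (mod 887)
9^4 ≡ 81^2 = 6561 ≡ 352 (mod 887)
9^8 ≡ 352^2 = 123904 ≡ 611 (mod 887)
9^16 ≡ 611^2 = 373321 ≡ 781 (mod 887)
9^32 ≡ 781^2 = 609961 ≡ 592 (mod 887)
9^64 ≡ 592^2 = 350464 ≡ 99 (mod 887)
9^128 ≡ 99^2 = 9801 ≡ 44 (mod 887)
9^256 ≡ 44^2 = 1936 ≡ 162 (mod 887)
443 = 256 + 128 + 32 + 16 + 8 + 2 + 1 in binary powers of 2.
So 9^443 ≡ 162 · 44 · 592 · 781 · 611 · 81 · 9 ≡ 1 (mod 887).
Since 9^d ≡ 1 (mod 887), base 9 does not prove 887 composite.

1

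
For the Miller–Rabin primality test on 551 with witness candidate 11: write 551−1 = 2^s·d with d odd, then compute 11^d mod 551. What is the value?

551 − 1 = 550 = 2^1 · 275, so d = 275.
11^1 ≡ 11 (mod 551)
11^2 ≡ 11^2 = 121 ≡ 121 (mod 551)
11^4 ≡ 121^2 = 14641 ≡ 315 (mod 551)
11^8 ≡ 315^2 = 99225 ≡ 45 (mod 551)
11^16 ≡ 45^2 = 2025 ≡ 372 (mod 551)
11^32 ≡ 372^2 = 138384 ≡ 83 (mod 551)
11^64 ≡ 83^2 = 6889 ≡ 277 (mod 551)
11^128 ≡ 277^2 = 76729 ≡ 140 (mod 551)
11^256 ≡ 140^2 = 19600 ≡ 315 (mod 551)
275 = 256 + 16 + 2 + 1 in binary powers of 2.
So 11^275 ≡ 315 · 372 · 121 · 11 ≡ 520 (mod 551).
Squaring chain: 520; never reaches −1, so base 11 is a Miller–Rabin witness that 551 is composite.

520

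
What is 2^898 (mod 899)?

2^1 ≡ 2 (mod 899)
2^2 ≡ 2^2 = 4 ≡ 4 (mod 899)
2^4 ≡ 4^2 = 16 ≡ 16 (mod 899)
2^8 ≡ 16^2 = 256 ≡ 256 (mod 899)
2^16 ≡ 256^2 = 65536 ≡ 808 (mod 899)
2^32 ≡ 808^2 = 652864 ≡ 190 (mod 899)
2^64 ≡ 190^2 = 36100 ≡ 140 (mod 899)
2^128 ≡ 140^2 = 19600 ≡ 721 (mod 899)
2^256 ≡ 721^2 = 519841 ≡ 219 (mod 899)
2^512 ≡ 219^2 = 47961 ≡ 314 (mod 899)
898 = 512 + 256 + 128 + 2 in binary powers of 2.
So 2^898 ≡ 314 · 219 · 721 · 4 ≡ 845 (mod 899).
Since 845 ≠ 1, base 2 is a Fermat witness: 899 is composite.

845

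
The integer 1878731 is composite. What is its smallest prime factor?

47

1878731 is odd.
Digit sum 35, not divisible by 3.
Ends in 1: not divisible by 5.
7: 1878731 = 7·268390 + 1
11: 1878731 = 11·170793 + 8
13: 1878731 = 13·144517 + 10
17: 1878731 = 17·110513 + 10
19: 1878731 = 19·98880 + 11
23: 1878731 = 23·81683 + 22
29: 1878731 = 29·64783 + 24
31: 1878731 = 31·60604 + 7
37: 1878731 = 37·50776 + 19
41: 1878731 = 41·45822 + 29
43: 1878731 = 43·43691 + 18
47: 1878731 = 47·39973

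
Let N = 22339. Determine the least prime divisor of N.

22339 is odd.
Digit sum 19, not divisible by 3.
Ends in 9: not divisible by 5.
7: 22339 = 7·3191 + 2
11: 22339 = 11·2030 + 9
13: 22339 = 13·1718 + 5
17: 22339 = 17·1314 + 1
19: 22339 = 19·1175 + 14
23: 22339 = 23·971 + 6
29: 22339 = 29·770 + 9
31: 22339 = 31·720 + 19
37: 22339 = 37·603 + 28
41: 22339 = 41·544 + 35
43: 22339 = 43·519 + 22
47: 22339 = 47·475 + 14
53: 22339 = 53·421 + 26
59: 22339 = 59·378 + 37
61: 22339 = 61·366 + 13
67: 22339 = 67·333 + 28
71: 22339 = 71·314 + 45
73: 22339 = 73·306 + 1
79: 22339 = 79·282 + 61
83: 22339 = 83·269 + 12
89: 22339 = 89·251

89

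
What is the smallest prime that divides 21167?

21167 is odd.
Digit sum 17, not divisible by 3.
Ends in 7: not divisible by 5.
7: 21167 = 7·3023 + 6
11: 21167 = 11·1924 + 3
13: 21167 = 13·1628 + 3
17: 21167 = 17·1245 + 2
19: 21167 = 19·1114 + 1
23: 21167 = 23·920 + 7
29: 21167 = 29·729 + 26
31: 21167 = 31·682 + 25
37: 21167 = 37·572 + 3
41: 21167 = 41·516 + 11
43: 21167 = 43·492 + 11
47: 21167 = 47·450 + 17
53: 21167 = 53·399 + 20
59: 21167 = 59·358 + 45
61: 21167 = 61·347

61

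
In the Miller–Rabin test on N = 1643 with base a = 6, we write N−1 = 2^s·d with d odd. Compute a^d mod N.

1607

1643 − 1 = 1642 = 2^1 · 821, so d = 821.
6^1 ≡ 6 (mod 1643)
6^2 ≡ 6^2 = 36 ≡ 36 (mod 1643)
6^4 ≡ 36^2 = 1296 ≡ 1296 (mod 1643)
6^8 ≡ 1296^2 = 1679616 ≡ 470 (mod 1643)
6^16 ≡ 470^2 = 220900 ≡ 738 (mod 1643)
6^32 ≡ 738^2 = 544644 ≡ 811 (mod 1643)
6^64 ≡ 811^2 = 657721 ≡ 521 (mod 1643)
6^128 ≡ 521^2 = 271441 ≡ 346 (mod 1643)
6^256 ≡ 346^2 = 119716 ≡ 1420 (mod 1643)
6^512 ≡ 1420^2 = 2016400 ≡ 439 (mod 1643)
821 = 512 + 256 + 32 + 16 + 4 + 1 in binary powers of 2.
So 6^821 ≡ 439 · 1420 · 811 · 738 · 1296 · 6 ≡ 1607 (mod 1643).
Squaring chain: 1607; never reaches −1, so base 6 is a Miller–Rabin witness that 1643 is composite.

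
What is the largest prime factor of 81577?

97

81577 = 29 · 2813
2813 = 29 · 97
97 is prime.
So 81577 = 29^2 · 97; the largest prime factor is 97.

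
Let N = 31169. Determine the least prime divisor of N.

71

31169 is odd.
Digit sum 20, not divisible by 3.
Ends in 9: not divisible by 5.
7: 31169 = 7·4452 + 5
11: 31169 = 11·2833 + 6
13: 31169 = 13·2397 + 8
17: 31169 = 17·1833 + 8
19: 31169 = 19·1640 + 9
23: 31169 = 23·1355 + 4
29: 31169 = 29·1074 + 23
31: 31169 = 31·1005 + 14
37: 31169 = 37·842 + 15
41: 31169 = 41·760 + 9
43: 31169 = 43·724 + 37
47: 31169 = 47·663 + 8
53: 31169 = 53·588 + 5
59: 31169 = 59·528 + 17
61: 31169 = 61·510 + 59
67: 31169 = 67·465 + 14
71: 31169 = 71·439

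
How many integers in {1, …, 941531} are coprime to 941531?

Factor: 941531 = 71 · 89 · 149.
φ(941531) = (71−1) · (89−1) · (149−1) = 70 · 88 · 148 = 911680.

911680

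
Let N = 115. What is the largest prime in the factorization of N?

23

115 = 5 · 23
23 is prime.
So 115 = 5 · 23; the largest prime factor is 23.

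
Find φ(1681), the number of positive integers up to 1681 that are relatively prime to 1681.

Factor: 1681 = 41^2.
φ(1681) = 41^1·(41−1) = 1640.

1640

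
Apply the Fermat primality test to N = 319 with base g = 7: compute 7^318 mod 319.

53

7^1 ≡ 7 (mod 319)
7^2 ≡ 7^2 = 49 ≡ 49 (mod 319)
7^4 ≡ 49^2 = 2401 ≡ 168 (mod 319)
7^8 ≡ 168^2 = 28224 ≡ 152 (mod 319)
7^16 ≡ 152^2 = 23104 ≡ 136 (mod 319)
7^32 ≡ 136^2 = 18496 ≡ 313 (mod 319)
7^64 ≡ 313^2 = 97969 ≡ 36 (mod 319)
7^128 ≡ 36^2 = 1296 ≡ 20 (mod 319)
7^256 ≡ 20^2 = 400 ≡ 81 (mod 319)
318 = 256 + 32 + 16 + 8 + 4 + 2 in binary powers of 2.
So 7^318 ≡ 81 · 313 · 136 · 152 · 168 · 49 ≡ 53 (mod 319).
Since 53 ≠ 1, base 7 is a Fermat witness: 319 is composite.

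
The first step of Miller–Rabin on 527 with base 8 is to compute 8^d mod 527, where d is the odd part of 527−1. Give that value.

527 − 1 = 526 = 2^1 · 263, so d = 263.
8^1 ≡ 8 (mod 527)
8^2 ≡ 8^2 = 64 ≡ 64 (mod 527)
8^4 ≡ 64^2 = 4096 ≡ 407 (mod 527)
8^8 ≡ 407^2 = 165649 ≡ 171 (mod 527)
8^16 ≡ 171^2 = 29241 ≡ 256 (mod 527)
8^32 ≡ 256^2 = 65536 ≡ 188 (mod 527)
8^64 ≡ 188^2 = 35344 ≡ 35 (mod 527)
8^128 ≡ 35^2 = 1225 ≡ 171 (mod 527)
8^256 ≡ 171^2 = 29241 ≡ 256 (mod 527)
263 = 256 + 4 + 2 + 1 in binary powers of 2.
So 8^263 ≡ 256 · 407 · 64 · 8 ≡ 202 (mod 527).
Squaring chain: 202; never reaches −1, so base 8 is a Miller–Rabin witness that 527 is composite.

202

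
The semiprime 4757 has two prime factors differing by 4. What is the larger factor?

71

Since p = q + 4, we have 4757 = q(q + 4), so q² + 4q − 4757 = 0.
Discriminant: 4² + 4·4757 = 16 + 19028 = 19044; √19044 = 138.
q = (−4 + 138)/2 = 67, and p = q + 4 = 71.
Check: 67 · 71 = 4757.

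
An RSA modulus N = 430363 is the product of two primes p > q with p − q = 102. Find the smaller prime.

Since p = q + 102, we have 430363 = q(q + 102), so q² + 102q − 430363 = 0.
Discriminant: 102² + 4·430363 = 10404 + 1721452 = 1731856; √1731856 = 1316.
q = (−102 + 1316)/2 = 607, and p = q + 102 = 709.
Check: 607 · 709 = 430363.

607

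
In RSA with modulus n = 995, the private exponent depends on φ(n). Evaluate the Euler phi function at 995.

792

Factor: 995 = 5 · 199.
φ(995) = (5−1) · (199−1) = 4 · 198 = 792.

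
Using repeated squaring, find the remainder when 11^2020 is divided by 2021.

11^1 ≡ 11 (mod 2021)
11^2 ≡ 11^2 = 121 ≡ 121 (mod 2021)
11^4 ≡ 121^2 = 14641 ≡ 494 (mod 2021)
11^8 ≡ 494^2 = 244036 ≡ 1516 (mod 2021)
11^16 ≡ 1516^2 = 2298256 ≡ 379 (mod 2021)
11^32 ≡ 379^2 = 143641 ≡ 150 (mod 2021)
11^64 ≡ 150^2 = 22500 ≡ 269 (mod 2021)
11^128 ≡ 269^2 = 72361 ≡ 1626 (mod 2021)
11^256 ≡ 1626^2 = 2643876 ≡ 408 (mod 2021)
11^512 ≡ 408^2 = 166464 ≡ 742 (mod 2021)
11^1024 ≡ 742^2 = 550564 ≡ 852 (mod 2021)
2020 = 1024 + 512 + 256 + 128 + 64 + 32 + 4 in binary powers of 2.
So 11^2020 ≡ 852 · 742 · 408 · 1626 · 269 · 150 · 494 ≡ 1741 (mod 2021).
Since 1741 ≠ 1, base 11 is a Fermat witness: 2021 is composite.

1741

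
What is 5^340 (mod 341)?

67

5^1 ≡ 5 (mod 341)
5^2 ≡ 5^2 = 25 ≡ 25 (mod 341)
5^4 ≡ 25^2 = 625 ≡ 284 (mod 341)
5^8 ≡ 284^2 = 80656 ≡ 180 (mod 341)
5^16 ≡ 180^2 = 32400 ≡ 5 (mod 341)
5^32 ≡ 5^2 = 25 ≡ 25 (mod 341)
5^64 ≡ 25^2 = 625 ≡ 284 (mod 341)
5^128 ≡ 284^2 = 80656 ≡ 180 (mod 341)
5^256 ≡ 180^2 = 32400 ≡ 5 (mod 341)
340 = 256 + 64 + 16 + 4 in binary powers of 2.
So 5^340 ≡ 5 · 284 · 5 · 284 ≡ 67 (mod 341).
Since 67 ≠ 1, base 5 is a Fermat witness: 341 is composite.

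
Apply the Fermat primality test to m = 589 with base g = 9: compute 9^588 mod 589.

140

9^1 ≡ 9 (mod 589)
9^2 ≡ 9^2 = 81 ≡ 81 (mod 589)
9^4 ≡ 81^2 = 6561 ≡ 82 (mod 589)
9^8 ≡ 82^2 = 6724 ≡ 245 (mod 589)
9^16 ≡ 245^2 = 60025 ≡ 536 (mod 589)
9^32 ≡ 536^2 = 287296 ≡ 453 (mod 589)
9^64 ≡ 453^2 = 205209 ≡ 237 (mod 589)
9^128 ≡ 237^2 = 56169 ≡ 214 (mod 589)
9^256 ≡ 214^2 = 45796 ≡ 443 (mod 589)
9^512 ≡ 443^2 = 196249 ≡ 112 (mod 589)
588 = 512 + 64 + 8 + 4 in binary powers of 2.
So 9^588 ≡ 112 · 237 · 245 · 82 ≡ 140 (mod 589).
Since 140 ≠ 1, base 9 is a Fermat witness: 589 is composite.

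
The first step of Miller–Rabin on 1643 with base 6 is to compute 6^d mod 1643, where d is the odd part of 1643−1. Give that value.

1643 − 1 = 1642 = 2^1 · 821, so d = 821.
6^1 ≡ 6 (mod 1643)
6^2 ≡ 6^2 = 36 ≡ 36 (mod 1643)
6^4 ≡ 36^2 = 1296 ≡ 1296 (mod 1643)
6^8 ≡ 1296^2 = 1679616 ≡ 470 (mod 1643)
6^16 ≡ 470^2 = 220900 ≡ 738 (mod 1643)
6^32 ≡ 738^2 = 544644 ≡ 811 (mod 1643)
6^64 ≡ 811^2 = 657721 ≡ 521 (mod 1643)
6^128 ≡ 521^2 = 271441 ≡ 346 (mod 1643)
6^256 ≡ 346^2 = 119716 ≡ 1420 (mod 1643)
6^512 ≡ 1420^2 = 2016400 ≡ 439 (mod 1643)
821 = 512 + 256 + 32 + 16 + 4 + 1 in binary powers of 2.
So 6^821 ≡ 439 · 1420 · 811 · 738 · 1296 · 6 ≡ 1607 (mod 1643).
Squaring chain: 1607; never reaches −1, so base 6 is a Miller–Rabin witness that 1643 is composite.

1607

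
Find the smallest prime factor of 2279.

2279 is odd.
Digit sum 20, not divisible by 3.
Ends in 9: not divisible by 5.
7: 2279 = 7·325 + 4
11: 2279 = 11·207 + 2
13: 2279 = 13·175 + 4
17: 2279 = 17·134 + 1
19: 2279 = 19·119 + 18
23: 2279 = 23·99 + 2
29: 2279 = 29·78 + 17
31: 2279 = 31·73 + 16
37: 2279 = 37·61 + 22
41: 2279 = 41·55 + 24
43: 2279 = 43·53

43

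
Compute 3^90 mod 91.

3^1 ≡ 3 (mod 91)
3^2 ≡ 3^2 = 9 ≡ 9 (mod 91)
3^4 ≡ 9^2 = 81 ≡ 81 (mod 91)
3^8 ≡ 81^2 = 6561 ≡ 9 (mod 91)
3^16 ≡ 9^2 = 81 ≡ 81 (mod 91)
3^32 ≡ 81^2 = 6561 ≡ 9 (mod 91)
3^64 ≡ 9^2 = 81 ≡ 81 (mod 91)
90 = 64 + 16 + 8 + 2 in binary powers of 2.
So 3^90 ≡ 81 · 81 · 9 · 9 ≡ 1 (mod 91).
Since the result is 1, base 3 gives no evidence that 91 is composite.

1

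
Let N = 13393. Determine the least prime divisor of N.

13393 is odd.
Digit sum 19, not divisible by 3.
Ends in 3: not divisible by 5.
7: 13393 = 7·1913 + 2
11: 13393 = 11·1217 + 6
13: 13393 = 13·1030 + 3
17: 13393 = 17·787 + 14
19: 13393 = 19·704 + 17
23: 13393 = 23·582 + 7
29: 13393 = 29·461 + 24
31: 13393 = 31·432 + 1
37: 13393 = 37·361 + 36
41: 13393 = 41·326 + 27
43: 13393 = 43·311 + 20
47: 13393 = 47·284 + 45
53: 13393 = 53·252 + 37
59: 13393 = 59·227

59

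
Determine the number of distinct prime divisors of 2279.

2279 = 43 · 53
2279 = 43 · 53, which has 2 distinct prime factors.

2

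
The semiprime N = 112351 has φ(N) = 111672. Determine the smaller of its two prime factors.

φ(n) = (p−1)(q−1) = n − (p+q) + 1, so p + q = 112351 − 111672 + 1 = 680.
p and q are the roots of t² − 680t + 112351 = 0.
Discriminant: 680² − 4·112351 = 462400 − 449404 = 12996; √12996 = 114.
q = (680 − 114)/2 = 283, p = (680 + 114)/2 = 397.
Check: 283 · 397 = 112351.

283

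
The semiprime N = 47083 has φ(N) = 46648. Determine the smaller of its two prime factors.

197

φ(n) = (p−1)(q−1) = n − (p+q) + 1, so p + q = 47083 − 46648 + 1 = 436.
p and q are the roots of t² − 436t + 47083 = 0.
Discriminant: 436² − 4·47083 = 190096 − 188332 = 1764; √1764 = 42.
q = (436 − 42)/2 = 197, p = (436 + 42)/2 = 239.
Check: 197 · 239 = 47083.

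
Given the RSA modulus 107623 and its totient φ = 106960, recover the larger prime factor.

φ(n) = (p−1)(q−1) = n − (p+q) + 1, so p + q = 107623 − 106960 + 1 = 664.
p and q are the roots of t² − 664t + 107623 = 0.
Discriminant: 664² − 4·107623 = 440896 − 430492 = 10404; √10404 = 102.
q = (664 − 102)/2 = 281, p = (664 + 102)/2 = 383.
Check: 281 · 383 = 107623.

383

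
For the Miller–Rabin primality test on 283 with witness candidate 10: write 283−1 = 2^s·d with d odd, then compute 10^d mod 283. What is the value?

283 − 1 = 282 = 2^1 · 141, so d = 141.
10^1 ≡ 10 (mod 283)
10^2 ≡ 10^2 = 100 ≡ 100 (mod 283)
10^4 ≡ 100^2 = 10000 ≡ 95 (mod 283)
10^8 ≡ 95^2 = 9025 ≡ 252 (mod 283)
10^16 ≡ 252^2 = 63504 ≡ 112 (mod 283)
10^32 ≡ 112^2 = 12544 ≡ 92 (mod 283)
10^64 ≡ 92^2 = 8464 ≡ 257 (mod 283)
10^128 ≡ 257^2 = 66049 ≡ 110 (mod 283)
141 = 128 + 8 + 4 + 1 in binary powers of 2.
So 10^141 ≡ 110 · 252 · 95 · 10 ≡ 1 (mod 283).
Since 10^d ≡ 1 (mod 283), base 10 does not prove 283 composite.

1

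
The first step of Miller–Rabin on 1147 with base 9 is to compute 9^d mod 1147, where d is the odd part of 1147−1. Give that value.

47

1147 − 1 = 1146 = 2^1 · 573, so d = 573.
9^1 ≡ 9 (mod 1147)
9^2 ≡ 9^2 = 81 ≡ 81 (mod 1147)
9^4 ≡ 81^2 = 6561 ≡ 826 (mod 1147)
9^8 ≡ 826^2 = 682276 ≡ 958 (mod 1147)
9^16 ≡ 958^2 = 917764 ≡ 164 (mod 1147)
9^32 ≡ 164^2 = 26896 ≡ 515 (mod 1147)
9^64 ≡ 515^2 = 265225 ≡ 268 (mod 1147)
9^128 ≡ 268^2 = 71824 ≡ 710 (mod 1147)
9^256 ≡ 710^2 = 504100 ≡ 567 (mod 1147)
9^512 ≡ 567^2 = 321489 ≡ 329 (mod 1147)
573 = 512 + 32 + 16 + 8 + 4 + 1 in binary powers of 2.
So 9^573 ≡ 329 · 515 · 164 · 958 · 826 · 9 ≡ 47 (mod 1147).
Squaring chain: 47; never reaches −1, so base 9 is a Miller–Rabin witness that 1147 is composite.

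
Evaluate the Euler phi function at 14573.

Factor: 14573 = 13 · 19 · 59.
φ(14573) = (13−1) · (19−1) · (59−1) = 12 · 18 · 58 = 12528.

12528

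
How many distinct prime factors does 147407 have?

4

147407 = 13 · 11339
11339 = 17 · 667
667 = 23 · 29
147407 = 13 · 17 · 23 · 29, which has 4 distinct prime factors.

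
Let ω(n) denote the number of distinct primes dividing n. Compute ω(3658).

3

3658 = 2 · 1829
1829 = 31 · 59
3658 = 2 · 31 · 59, which has 3 distinct prime factors.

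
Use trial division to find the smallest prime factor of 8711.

31

8711 is odd.
Digit sum 17, not divisible by 3.
Ends in 1: not divisible by 5.
7: 8711 = 7·1244 + 3
11: 8711 = 11·791 + 10
13: 8711 = 13·670 + 1
17: 8711 = 17·512 + 7
19: 8711 = 19·458 + 9
23: 8711 = 23·378 + 17
29: 8711 = 29·300 + 11
31: 8711 = 31·281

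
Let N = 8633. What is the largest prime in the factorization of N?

8633 = 89 · 97
97 is prime.
So 8633 = 89 · 97; the largest prime factor is 97.

97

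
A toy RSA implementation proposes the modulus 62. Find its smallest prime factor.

62 is even: 2 divides it.

2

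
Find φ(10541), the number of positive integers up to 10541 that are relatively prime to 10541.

10332

Factor: 10541 = 83 · 127.
φ(10541) = (83−1) · (127−1) = 82 · 126 = 10332.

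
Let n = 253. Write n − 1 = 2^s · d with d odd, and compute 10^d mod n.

21

253 − 1 = 252 = 2^2 · 63, so d = 63.
10^1 ≡ 10 (mod 253)
10^2 ≡ 10^2 = 100 ≡ 100 (mod 253)
10^4 ≡ 100^2 = 10000 ≡ 133 (mod 253)
10^8 ≡ 133^2 = 17689 ≡ 232 (mod 253)
10^16 ≡ 232^2 = 53824 ≡ 188 (mod 253)
10^32 ≡ 188^2 = 35344 ≡ 177 (mod 253)
63 = 32 + 16 + 8 + 4 + 2 + 1 in binary powers of 2.
So 10^63 ≡ 177 · 188 · 232 · 133 · 100 · 10 ≡ 21 (mod 253).
Squaring chain: 21 → 188; never reaches −1, so base 10 is a Miller–Rabin witness that 253 is composite.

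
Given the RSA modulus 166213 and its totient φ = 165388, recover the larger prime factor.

φ(n) = (p−1)(q−1) = n − (p+q) + 1, so p + q = 166213 − 165388 + 1 = 826.
p and q are the roots of t² − 826t + 166213 = 0.
Discriminant: 826² − 4·166213 = 682276 − 664852 = 17424; √17424 = 132.
q = (826 − 132)/2 = 347, p = (826 + 132)/2 = 479.
Check: 347 · 479 = 166213.

479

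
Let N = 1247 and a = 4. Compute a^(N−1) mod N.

4^1 ≡ 4 (mod 1247)
4^2 ≡ 4^2 = 16 ≡ 16 (mod 1247)
4^4 ≡ 16^2 = 256 ≡ 256 (mod 1247)
4^8 ≡ 256^2 = 65536 ≡ 692 (mod 1247)
4^16 ≡ 692^2 = 478864 ≡ 16 (mod 1247)
4^32 ≡ 16^2 = 256 ≡ 256 (mod 1247)
4^64 ≡ 256^2 = 65536 ≡ 692 (mod 1247)
4^128 ≡ 692^2 = 478864 ≡ 16 (mod 1247)
4^256 ≡ 16^2 = 256 ≡ 256 (mod 1247)
4^512 ≡ 256^2 = 65536 ≡ 692 (mod 1247)
4^1024 ≡ 692^2 = 478864 ≡ 16 (mod 1247)
1246 = 1024 + 128 + 64 + 16 + 8 + 4 + 2 in binary powers of 2.
So 4^1246 ≡ 16 · 16 · 692 · 16 · 692 · 256 · 16 ≡ 1 (mod 1247).
Since the result is 1, base 4 gives no evidence that 1247 is composite.

1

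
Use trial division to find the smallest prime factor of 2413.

19

2413 is odd.
Digit sum 10, not divisible by 3.
Ends in 3: not divisible by 5.
7: 2413 = 7·344 + 5
11: 2413 = 11·219 + 4
13: 2413 = 13·185 + 8
17: 2413 = 17·141 + 16
19: 2413 = 19·127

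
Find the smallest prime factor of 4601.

4601 is odd.
Digit sum 11, not divisible by 3.
Ends in 1: not divisible by 5.
7: 4601 = 7·657 + 2
11: 4601 = 11·418 + 3
13: 4601 = 13·353 + 12
17: 4601 = 17·270 + 11
19: 4601 = 19·242 + 3
23: 4601 = 23·200 + 1
29: 4601 = 29·158 + 19
31: 4601 = 31·148 + 13
37: 4601 = 37·124 + 13
41: 4601 = 41·112 + 9
43: 4601 = 43·107

43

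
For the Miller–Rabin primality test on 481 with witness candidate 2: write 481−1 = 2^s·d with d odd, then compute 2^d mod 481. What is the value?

481 − 1 = 480 = 2^5 · 15, so d = 15.
2^1 ≡ 2 (mod 481)
2^2 ≡ 2^2 = 4 ≡ 4 (mod 481)
2^4 ≡ 4^2 = 16 ≡ 16 (mod 481)
2^8 ≡ 16^2 = 256 ≡ 256 (mod 481)
15 = 8 + 4 + 2 + 1 in binary powers of 2.
So 2^15 ≡ 256 · 16 · 4 · 2 ≡ 60 (mod 481).
Squaring chain: 60 → 233 → 417 → 248 → 417; never reaches −1, so base 2 is a Miller–Rabin witness that 481 is composite.

60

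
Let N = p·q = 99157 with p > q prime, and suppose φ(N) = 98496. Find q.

φ(n) = (p−1)(q−1) = n − (p+q) + 1, so p + q = 99157 − 98496 + 1 = 662.
p and q are the roots of t² − 662t + 99157 = 0.
Discriminant: 662² − 4·99157 = 438244 − 396628 = 41616; √41616 = 204.
q = (662 − 204)/2 = 229, p = (662 + 204)/2 = 433.
Check: 229 · 433 = 99157.

229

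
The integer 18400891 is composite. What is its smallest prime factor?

18400891 is odd.
Digit sum 31, not divisible by 3.
Ends in 1: not divisible by 5.
7: 18400891 = 7·2628698 + 5
11: 18400891 = 11·1672808 + 3
13: 18400891 = 13·1415453 + 2
17: 18400891 = 17·1082405 + 6
19: 18400891 = 19·968467 + 18
23: 18400891 = 23·800038 + 17
29: 18400891 = 29·634513 + 14
31: 18400891 = 31·593577 + 4
37: 18400891 = 37·497321 + 14
41: 18400891 = 41·448802 + 9
43: 18400891 = 43·427927 + 30
47: 18400891 = 47·391508 + 15
53: 18400891 = 53·347186 + 33
59: 18400891 = 59·311879 + 30
61: 18400891 = 61·301653 + 58
67: 18400891 = 67·274640 + 11
71: 18400891 = 71·259167 + 34
73: 18400891 = 73·252067

73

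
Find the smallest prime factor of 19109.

19109 is odd.
Digit sum 20, not divisible by 3.
Ends in 9: not divisible by 5.
7: 19109 = 7·2729 + 6
11: 19109 = 11·1737 + 2
13: 19109 = 13·1469 + 12
17: 19109 = 17·1124 + 1
19: 19109 = 19·1005 + 14
23: 19109 = 23·830 + 19
29: 19109 = 29·658 + 27
31: 19109 = 31·616 + 13
37: 19109 = 37·516 + 17
41: 19109 = 41·466 + 3
43: 19109 = 43·444 + 17
47: 19109 = 47·406 + 27
53: 19109 = 53·360 + 29
59: 19109 = 59·323 + 52
61: 19109 = 61·313 + 16
67: 19109 = 67·285 + 14
71: 19109 = 71·269 + 10
73: 19109 = 73·261 + 56
79: 19109 = 79·241 + 70
83: 19109 = 83·230 + 19
89: 19109 = 89·214 + 63
97: 19109 = 97·197

97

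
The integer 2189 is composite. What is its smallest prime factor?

11

2189 is odd.
Digit sum 20, not divisible by 3.
Ends in 9: not divisible by 5.
7: 2189 = 7·312 + 5
11: 2189 = 11·199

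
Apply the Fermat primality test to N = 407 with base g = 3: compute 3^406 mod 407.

256

3^1 ≡ 3 (mod 407)
3^2 ≡ 3^2 = 9 ≡ 9 (mod 407)
3^4 ≡ 9^2 = 81 ≡ 81 (mod 407)
3^8 ≡ 81^2 = 6561 ≡ 49 (mod 407)
3^16 ≡ 49^2 = 2401 ≡ 366 (mod 407)
3^32 ≡ 366^2 = 133956 ≡ 53 (mod 407)
3^64 ≡ 53^2 = 2809 ≡ 367 (mod 407)
3^128 ≡ 367^2 = 134689 ≡ 379 (mod 407)
3^256 ≡ 379^2 = 143641 ≡ 377 (mod 407)
406 = 256 + 128 + 16 + 4 + 2 in binary powers of 2.
So 3^406 ≡ 377 · 379 · 366 · 81 · 9 ≡ 256 (mod 407).
Since 256 ≠ 1, base 3 is a Fermat witness: 407 is composite.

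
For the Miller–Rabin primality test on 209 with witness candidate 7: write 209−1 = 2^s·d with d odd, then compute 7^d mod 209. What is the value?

178

209 − 1 = 208 = 2^4 · 13, so d = 13.
7^1 ≡ 7 (mod 209)
7^2 ≡ 7^2 = 49 ≡ 49 (mod 209)
7^4 ≡ 49^2 = 2401 ≡ 102 (mod 209)
7^8 ≡ 102^2 = 10404 ≡ 163 (mod 209)
13 = 8 + 4 + 1 in binary powers of 2.
So 7^13 ≡ 163 · 102 · 7 ≡ 178 (mod 209).
Squaring chain: 178 → 125 → 159 → 201; never reaches −1, so base 7 is a Miller–Rabin witness that 209 is composite.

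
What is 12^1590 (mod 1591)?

84

12^1 ≡ 12 (mod 1591)
12^2 ≡ 12^2 = 144 ≡ 144 (mod 1591)
12^4 ≡ 144^2 = 20736 ≡ 53 (mod 1591)
12^8 ≡ 53^2 = 2809 ≡ 1218 (mod 1591)
12^16 ≡ 1218^2 = 1483524 ≡ 712 (mod 1591)
12^32 ≡ 712^2 = 506944 ≡ 1006 (mod 1591)
12^64 ≡ 1006^2 = 1012036 ≡ 160 (mod 1591)
12^128 ≡ 160^2 = 25600 ≡ 144 (mod 1591)
12^256 ≡ 144^2 = 20736 ≡ 53 (mod 1591)
12^512 ≡ 53^2 = 2809 ≡ 1218 (mod 1591)
12^1024 ≡ 1218^2 = 1483524 ≡ 712 (mod 1591)
1590 = 1024 + 512 + 32 + 16 + 4 + 2 in binary powers of 2.
So 12^1590 ≡ 712 · 1218 · 1006 · 712 · 53 · 144 ≡ 84 (mod 1591).
Since 84 ≠ 1, base 12 is a Fermat witness: 1591 is composite.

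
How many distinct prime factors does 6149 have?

6149 = 11 · 559
559 = 13 · 43
6149 = 11 · 13 · 43, which has 3 distinct prime factors.

3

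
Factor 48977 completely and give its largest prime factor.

48977 = 17 · 2881
2881 = 43 · 67
67 is prime.
So 48977 = 17 · 43 · 67; the largest prime factor is 67.

67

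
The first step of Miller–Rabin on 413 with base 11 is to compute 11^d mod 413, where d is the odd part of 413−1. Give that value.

413 − 1 = 412 = 2^2 · 103, so d = 103.
11^1 ≡ 11 (mod 413)
11^2 ≡ 11^2 = 121 ≡ 121 (mod 413)
11^4 ≡ 121^2 = 14641 ≡ 186 (mod 413)
11^8 ≡ 186^2 = 34596 ≡ 317 (mod 413)
11^16 ≡ 317^2 = 100489 ≡ 130 (mod 413)
11^32 ≡ 130^2 = 16900 ≡ 380 (mod 413)
11^64 ≡ 380^2 = 144400 ≡ 263 (mod 413)
103 = 64 + 32 + 4 + 2 + 1 in binary powers of 2.
So 11^103 ≡ 263 · 380 · 186 · 121 · 11 ≡ 165 (mod 413).
Squaring chain: 165 → 380; never reaches −1, so base 11 is a Miller–Rabin witness that 413 is composite.

165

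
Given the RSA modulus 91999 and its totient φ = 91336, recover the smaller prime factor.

197

φ(n) = (p−1)(q−1) = n − (p+q) + 1, so p + q = 91999 − 91336 + 1 = 664.
p and q are the roots of t² − 664t + 91999 = 0.
Discriminant: 664² − 4·91999 = 440896 − 367996 = 72900; √72900 = 270.
q = (664 − 270)/2 = 197, p = (664 + 270)/2 = 467.
Check: 197 · 467 = 91999.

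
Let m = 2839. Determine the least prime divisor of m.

2839 is odd.
Digit sum 22, not divisible by 3.
Ends in 9: not divisible by 5.
7: 2839 = 7·405 + 4
11: 2839 = 11·258 + 1
13: 2839 = 13·218 + 5
17: 2839 = 17·167

17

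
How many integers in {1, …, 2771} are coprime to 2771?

2592

Factor: 2771 = 17 · 163.
φ(2771) = (17−1) · (163−1) = 16 · 162 = 2592.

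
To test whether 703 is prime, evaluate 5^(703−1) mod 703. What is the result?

628

5^1 ≡ 5 (mod 703)
5^2 ≡ 5^2 = 25 ≡ 25 (mod 703)
5^4 ≡ 25^2 = 625 ≡ 625 (mod 703)
5^8 ≡ 625^2 = 390625 ≡ 460 (mod 703)
5^16 ≡ 460^2 = 211600 ≡ 700 (mod 703)
5^32 ≡ 700^2 = 490000 ≡ 9 (mod 703)
5^64 ≡ 9^2 = 81 ≡ 81 (mod 703)
5^128 ≡ 81^2 = 6561 ≡ 234 (mod 703)
5^256 ≡ 234^2 = 54756 ≡ 625 (mod 703)
5^512 ≡ 625^2 = 390625 ≡ 460 (mod 703)
702 = 512 + 128 + 32 + 16 + 8 + 4 + 2 in binary powers of 2.
So 5^702 ≡ 460 · 234 · 9 · 700 · 460 · 625 · 25 ≡ 628 (mod 703).
Since 628 ≠ 1, base 5 is a Fermat witness: 703 is composite.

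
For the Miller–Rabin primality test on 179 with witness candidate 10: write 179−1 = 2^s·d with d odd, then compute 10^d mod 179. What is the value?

179 − 1 = 178 = 2^1 · 89, so d = 89.
10^1 ≡ 10 (mod 179)
10^2 ≡ 10^2 = 100 ≡ 100 (mod 179)
10^4 ≡ 100^2 = 10000 ≡ 155 (mod 179)
10^8 ≡ 155^2 = 24025 ≡ 39 (mod 179)
10^16 ≡ 39^2 = 1521 ≡ 89 (mod 179)
10^32 ≡ 89^2 = 7921 ≡ 45 (mod 179)
10^64 ≡ 45^2 = 2025 ≡ 56 (mod 179)
89 = 64 + 16 + 8 + 1 in binary powers of 2.
So 10^89 ≡ 56 · 89 · 39 · 10 ≡ 178 (mod 179).
Since 10^d ≡ 178 (mod 179), base 10 does not prove 179 composite.

178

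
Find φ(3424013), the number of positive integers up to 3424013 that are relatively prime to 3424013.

Factor: 3424013 = 113 · 157 · 193.
φ(3424013) = (113−1) · (157−1) · (193−1) = 112 · 156 · 192 = 3354624.

3354624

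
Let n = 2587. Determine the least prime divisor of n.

2587 is odd.
Digit sum 22, not divisible by 3.
Ends in 7: not divisible by 5.
7: 2587 = 7·369 + 4
11: 2587 = 11·235 + 2
13: 2587 = 13·199

13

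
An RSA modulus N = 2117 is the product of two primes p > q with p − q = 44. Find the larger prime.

Since p = q + 44, we have 2117 = q(q + 44), so q² + 44q − 2117 = 0.
Discriminant: 44² + 4·2117 = 1936 + 8468 = 10404; √10404 = 102.
q = (−44 + 102)/2 = 29, and p = q + 44 = 73.
Check: 29 · 73 = 2117.

73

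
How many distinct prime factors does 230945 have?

5

230945 = 5 · 46189
46189 = 11 · 4199
4199 = 13 · 323
323 = 17 · 19
230945 = 5 · 11 · 13 · 17 · 19, which has 5 distinct prime factors.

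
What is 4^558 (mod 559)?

4^1 ≡ 4 (mod 559)
4^2 ≡ 4^2 = 16 ≡ 16 (mod 559)
4^4 ≡ 16^2 = 256 ≡ 256 (mod 559)
4^8 ≡ 256^2 = 65536 ≡ 133 (mod 559)
4^16 ≡ 133^2 = 17689 ≡ 360 (mod 559)
4^32 ≡ 360^2 = 129600 ≡ 471 (mod 559)
4^64 ≡ 471^2 = 221841 ≡ 477 (mod 559)
4^128 ≡ 477^2 = 227529 ≡ 16 (mod 559)
4^256 ≡ 16^2 = 256 ≡ 256 (mod 559)
4^512 ≡ 256^2 = 65536 ≡ 133 (mod 559)
558 = 512 + 32 + 8 + 4 + 2 in binary powers of 2.
So 4^558 ≡ 133 · 471 · 133 · 256 · 16 ≡ 508 (mod 559).
Since 508 ≠ 1, base 4 is a Fermat witness: 559 is composite.

508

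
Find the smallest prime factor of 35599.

97

35599 is odd.
Digit sum 31, not divisible by 3.
Ends in 9: not divisible by 5.
7: 35599 = 7·5085 + 4
11: 35599 = 11·3236 + 3
13: 35599 = 13·2738 + 5
17: 35599 = 17·2094 + 1
19: 35599 = 19·1873 + 12
23: 35599 = 23·1547 + 18
29: 35599 = 29·1227 + 16
31: 35599 = 31·1148 + 11
37: 35599 = 37·962 + 5
41: 35599 = 41·868 + 11
43: 35599 = 43·827 + 38
47: 35599 = 47·757 + 20
53: 35599 = 53·671 + 36
59: 35599 = 59·603 + 22
61: 35599 = 61·583 + 36
67: 35599 = 67·531 + 22
71: 35599 = 71·501 + 28
73: 35599 = 73·487 + 48
79: 35599 = 79·450 + 49
83: 35599 = 83·428 + 75
89: 35599 = 89·399 + 88
97: 35599 = 97·367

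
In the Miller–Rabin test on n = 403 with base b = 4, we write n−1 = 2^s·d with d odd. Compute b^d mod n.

376

403 − 1 = 402 = 2^1 · 201, so d = 201.
4^1 ≡ 4 (mod 403)
4^2 ≡ 4^2 = 16 ≡ 16 (mod 403)
4^4 ≡ 16^2 = 256 ≡ 256 (mod 403)
4^8 ≡ 256^2 = 65536 ≡ 250 (mod 403)
4^16 ≡ 250^2 = 62500 ≡ 35 (mod 403)
4^32 ≡ 35^2 = 1225 ≡ 16 (mod 403)
4^64 ≡ 16^2 = 256 ≡ 256 (mod 403)
4^128 ≡ 256^2 = 65536 ≡ 250 (mod 403)
201 = 128 + 64 + 8 + 1 in binary powers of 2.
So 4^201 ≡ 250 · 256 · 250 · 4 ≡ 376 (mod 403).
Squaring chain: 376; never reaches −1, so base 4 is a Miller–Rabin witness that 403 is composite.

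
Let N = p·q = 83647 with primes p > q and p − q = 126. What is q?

233

Since p = q + 126, we have 83647 = q(q + 126), so q² + 126q − 83647 = 0.
Discriminant: 126² + 4·83647 = 15876 + 334588 = 350464; √350464 = 592.
q = (−126 + 592)/2 = 233, and p = q + 126 = 359.
Check: 233 · 359 = 83647.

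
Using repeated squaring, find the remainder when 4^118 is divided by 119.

4^1 ≡ 4 (mod 119)
4^2 ≡ 4^2 = 16 ≡ 16 (mod 119)
4^4 ≡ 16^2 = 256 ≡ 18 (mod 119)
4^8 ≡ 18^2 = 324 ≡ 86 (mod 119)
4^16 ≡ 86^2 = 7396 ≡ 18 (mod 119)
4^32 ≡ 18^2 = 324 ≡ 86 (mod 119)
4^64 ≡ 86^2 = 7396 ≡ 18 (mod 119)
118 = 64 + 32 + 16 + 4 + 2 in binary powers of 2.
So 4^118 ≡ 18 · 86 · 18 · 18 · 16 ≡ 67 (mod 119).
Since 67 ≠ 1, base 4 is a Fermat witness: 119 is composite.

67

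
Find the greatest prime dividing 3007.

97

3007 = 31 · 97
97 is prime.
So 3007 = 31 · 97; the largest prime factor is 97.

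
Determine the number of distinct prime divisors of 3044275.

3044275 = 5^2 · 121771
121771 = 13 · 9367
9367 = 17 · 551
551 = 19 · 29
3044275 = 5^2 · 13 · 17 · 19 · 29, which has 5 distinct prime factors.

5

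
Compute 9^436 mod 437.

234

9^1 ≡ 9 (mod 437)
9^2 ≡ 9^2 = 81 ≡ 81 (mod 437)
9^4 ≡ 81^2 = 6561 ≡ 6 (mod 437)
9^8 ≡ 6^2 = 36 ≡ 36 (mod 437)
9^16 ≡ 36^2 = 1296 ≡ 422 (mod 437)
9^32 ≡ 422^2 = 178084 ≡ 225 (mod 437)
9^64 ≡ 225^2 = 50625 ≡ 370 (mod 437)
9^128 ≡ 370^2 = 136900 ≡ 119 (mod 437)
9^256 ≡ 119^2 = 14161 ≡ 177 (mod 437)
436 = 256 + 128 + 32 + 16 + 4 in binary powers of 2.
So 9^436 ≡ 177 · 119 · 225 · 422 · 6 ≡ 234 (mod 437).
Since 234 ≠ 1, base 9 is a Fermat witness: 437 is composite.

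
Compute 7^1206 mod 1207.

7^1 ≡ 7 (mod 1207)
7^2 ≡ 7^2 = 49 ≡ 49 (mod 1207)
7^4 ≡ 49^2 = 2401 ≡ 1194 (mod 1207)
7^8 ≡ 1194^2 = 1425636 ≡ 169 (mod 1207)
7^16 ≡ 169^2 = 28561 ≡ 800 (mod 1207)
7^32 ≡ 800^2 = 640000 ≡ 290 (mod 1207)
7^64 ≡ 290^2 = 84100 ≡ 817 (mod 1207)
7^128 ≡ 817^2 = 667489 ≡ 18 (mod 1207)
7^256 ≡ 18^2 = 324 ≡ 324 (mod 1207)
7^512 ≡ 324^2 = 104976 ≡ 1174 (mod 1207)
7^1024 ≡ 1174^2 = 1378276 ≡ 1089 (mod 1207)
1206 = 1024 + 128 + 32 + 16 + 4 + 2 in binary powers of 2.
So 7^1206 ≡ 1089 · 18 · 290 · 800 · 1194 · 49 ≡ 587 (mod 1207).
Since 587 ≠ 1, base 7 is a Fermat witness: 1207 is composite.

587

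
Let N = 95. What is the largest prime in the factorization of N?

95 = 5 · 19
19 is prime.
So 95 = 5 · 19; the largest prime factor is 19.

19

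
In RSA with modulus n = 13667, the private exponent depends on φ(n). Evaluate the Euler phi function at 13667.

13416

Factor: 13667 = 79 · 173.
φ(13667) = (79−1) · (173−1) = 78 · 172 = 13416.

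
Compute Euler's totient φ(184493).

Factor: 184493 = 53 · 59^2.
φ(184493) = (53−1) · 59^1·(59−1) = 52 · 3422 = 177944.

177944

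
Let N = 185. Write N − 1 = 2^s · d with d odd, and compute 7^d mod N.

185 − 1 = 184 = 2^3 · 23, so d = 23.
7^1 ≡ 7 (mod 185)
7^2 ≡ 7^2 = 49 ≡ 49 (mod 185)
7^4 ≡ 49^2 = 2401 ≡ 181 (mod 185)
7^8 ≡ 181^2 = 32761 ≡ 16 (mod 185)
7^16 ≡ 16^2 = 256 ≡ 71 (mod 185)
23 = 16 + 4 + 2 + 1 in binary powers of 2.
So 7^23 ≡ 71 · 181 · 49 · 7 ≡ 83 (mod 185).
Squaring chain: 83 → 44 → 86; never reaches −1, so base 7 is a Miller–Rabin witness that 185 is composite.

83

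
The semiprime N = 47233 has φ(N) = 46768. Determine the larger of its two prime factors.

φ(n) = (p−1)(q−1) = n − (p+q) + 1, so p + q = 47233 − 46768 + 1 = 466.
p and q are the roots of t² − 466t + 47233 = 0.
Discriminant: 466² − 4·47233 = 217156 − 188932 = 28224; √28224 = 168.
q = (466 − 168)/2 = 149, p = (466 + 168)/2 = 317.
Check: 149 · 317 = 47233.

317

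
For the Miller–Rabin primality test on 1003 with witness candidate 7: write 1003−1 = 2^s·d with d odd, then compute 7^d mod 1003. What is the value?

1003 − 1 = 1002 = 2^1 · 501, so d = 501.
7^1 ≡ 7 (mod 1003)
7^2 ≡ 7^2 = 49 ≡ 49 (mod 1003)
7^4 ≡ 49^2 = 2401 ≡ 395 (mod 1003)
7^8 ≡ 395^2 = 156025 ≡ 560 (mod 1003)
7^16 ≡ 560^2 = 313600 ≡ 664 (mod 1003)
7^32 ≡ 664^2 = 440896 ≡ 579 (mod 1003)
7^64 ≡ 579^2 = 335241 ≡ 239 (mod 1003)
7^128 ≡ 239^2 = 57121 ≡ 953 (mod 1003)
7^256 ≡ 953^2 = 908209 ≡ 494 (mod 1003)
501 = 256 + 128 + 64 + 32 + 16 + 4 + 1 in binary powers of 2.
So 7^501 ≡ 494 · 953 · 239 · 579 · 664 · 395 · 7 ≡ 147 (mod 1003).
Squaring chain: 147; never reaches −1, so base 7 is a Miller–Rabin witness that 1003 is composite.

147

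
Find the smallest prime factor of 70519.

97

70519 is odd.
Digit sum 22, not divisible by 3.
Ends in 9: not divisible by 5.
7: 70519 = 7·10074 + 1
11: 70519 = 11·6410 + 9
13: 70519 = 13·5424 + 7
17: 70519 = 17·4148 + 3
19: 70519 = 19·3711 + 10
23: 70519 = 23·3066 + 1
29: 70519 = 29·2431 + 20
31: 70519 = 31·2274 + 25
37: 70519 = 37·1905 + 34
41: 70519 = 41·1719 + 40
43: 70519 = 43·1639 + 42
47: 70519 = 47·1500 + 19
53: 70519 = 53·1330 + 29
59: 70519 = 59·1195 + 14
61: 70519 = 61·1156 + 3
67: 70519 = 67·1052 + 35
71: 70519 = 71·993 + 16
73: 70519 = 73·966 + 1
79: 70519 = 79·892 + 51
83: 70519 = 83·849 + 52
89: 70519 = 89·792 + 31
97: 70519 = 97·727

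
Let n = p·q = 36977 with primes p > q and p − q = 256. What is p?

Since p = q + 256, we have 36977 = q(q + 256), so q² + 256q − 36977 = 0.
Discriminant: 256² + 4·36977 = 65536 + 147908 = 213444; √213444 = 462.
q = (−256 + 462)/2 = 103, and p = q + 256 = 359.
Check: 103 · 359 = 36977.

359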